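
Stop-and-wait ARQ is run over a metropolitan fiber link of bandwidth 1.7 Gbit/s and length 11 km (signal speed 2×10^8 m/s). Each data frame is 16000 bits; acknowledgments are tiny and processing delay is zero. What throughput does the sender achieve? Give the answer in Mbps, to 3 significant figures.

134 Mbps

t_tx = L/R = 16000/1700000000 = 9.41176e-06 s.
t_prop = 11000/200000000 = 5.5e-05 s; RTT = 0.00011 s.
Cycle = t_tx + RTT = 0.000119412 s.
Throughput = L / cycle = 16000 / 0.000119412 = 134 Mbps.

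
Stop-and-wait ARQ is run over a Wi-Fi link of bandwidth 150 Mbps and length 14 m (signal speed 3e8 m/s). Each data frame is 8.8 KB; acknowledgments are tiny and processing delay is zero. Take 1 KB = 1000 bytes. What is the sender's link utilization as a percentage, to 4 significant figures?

99.98 %

t_tx = L/R = 70400/150000000 = 0.000469333 s.
t_prop = 14/300000000 = 4.66667e-08 s; RTT = 9.33333e-08 s.
Cycle = t_tx + RTT = 0.000469427 s.
Utilization = t_tx / cycle = 0.000469333/0.000469427 = 99.98 %.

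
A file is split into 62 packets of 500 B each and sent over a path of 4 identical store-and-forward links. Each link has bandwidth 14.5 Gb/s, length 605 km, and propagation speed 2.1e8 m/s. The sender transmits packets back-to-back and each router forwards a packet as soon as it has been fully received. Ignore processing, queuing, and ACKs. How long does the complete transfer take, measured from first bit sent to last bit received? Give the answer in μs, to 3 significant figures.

Per-hop transmission t_tx = L/R = 4000/14500000000 = 0.275862 μs.
Per-hop propagation t_prop = 605000/210000000 = 2880.95 μs.
Pipeline fill: first packet needs 4·t_tx to clear all hops; remaining 61 packets each add one t_tx.
Total = (4+62-1)·t_tx + 4·t_prop = 65·0.275862 + 4·2880.95 = 11500 μs.

11500 μs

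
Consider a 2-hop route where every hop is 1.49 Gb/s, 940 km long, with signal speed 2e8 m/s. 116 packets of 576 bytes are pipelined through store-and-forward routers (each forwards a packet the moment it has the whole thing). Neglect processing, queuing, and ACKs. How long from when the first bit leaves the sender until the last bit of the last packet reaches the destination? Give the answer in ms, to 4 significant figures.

9.762 ms

Per-hop transmission t_tx = L/R = 4608/1490000000 = 0.00309262 ms.
Per-hop propagation t_prop = 940000/200000000 = 4.7 ms.
Pipeline fill: first packet needs 2·t_tx to clear all hops; remaining 115 packets each add one t_tx.
Total = (2+116-1)·t_tx + 2·t_prop = 117·0.00309262 + 2·4.7 = 9.762 ms.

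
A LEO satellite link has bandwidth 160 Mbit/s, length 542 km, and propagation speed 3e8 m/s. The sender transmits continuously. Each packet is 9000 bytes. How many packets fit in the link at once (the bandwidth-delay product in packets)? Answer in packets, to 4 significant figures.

Propagation delay = 542000 / 300000000 = 0.00180667 s.
BDP = R × t_prop = 160000000 × 0.00180667 = 289067 bits.
In packets of 72000 bits: 4.015 packets.

4.015 packets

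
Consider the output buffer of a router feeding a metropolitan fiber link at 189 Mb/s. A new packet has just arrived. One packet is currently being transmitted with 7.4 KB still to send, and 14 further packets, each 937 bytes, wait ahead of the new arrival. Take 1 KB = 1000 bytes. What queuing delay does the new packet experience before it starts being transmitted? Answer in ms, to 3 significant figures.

0.868 ms

Each queued packet: L/R = 7496/189000000 = 0.0396614 ms.
14 queued → 0.555259 ms.
Plus remaining 59200 bits of current packet: 0.313228 ms.
Queuing delay = 0.868 ms.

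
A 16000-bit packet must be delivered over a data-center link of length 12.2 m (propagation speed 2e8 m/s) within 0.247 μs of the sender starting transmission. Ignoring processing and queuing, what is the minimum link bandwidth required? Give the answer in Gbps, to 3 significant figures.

86.0 Gbps

Propagation delay = 12.2 / 200000000 = 0.061 μs.
Transmission budget = 0.247 − 0.061 = 0.186 μs.
R ≥ L / t_tx = 16000 bits / 1.86e-07 s = 86.0 Gbps.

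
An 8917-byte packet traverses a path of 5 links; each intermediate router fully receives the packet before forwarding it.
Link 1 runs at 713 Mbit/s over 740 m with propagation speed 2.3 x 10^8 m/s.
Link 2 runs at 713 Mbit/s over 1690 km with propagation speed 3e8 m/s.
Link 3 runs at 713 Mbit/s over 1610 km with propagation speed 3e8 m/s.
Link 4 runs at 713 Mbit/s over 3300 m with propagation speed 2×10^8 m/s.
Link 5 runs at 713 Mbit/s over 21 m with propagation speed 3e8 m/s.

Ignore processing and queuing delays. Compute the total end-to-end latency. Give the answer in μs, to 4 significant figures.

L = 8917 × 8 = 71336 bits.
Transmission delay per hop = L/R = 71336/713000000 = 100.05 μs; 5 hops → 500.252 μs.
Propagation delays (d/s per hop): 3.21739, 5633.33, 5366.67, 16.5, 0.07 μs; sum = 11019.8 μs.
End-to-end = 11520 μs.

11520 μs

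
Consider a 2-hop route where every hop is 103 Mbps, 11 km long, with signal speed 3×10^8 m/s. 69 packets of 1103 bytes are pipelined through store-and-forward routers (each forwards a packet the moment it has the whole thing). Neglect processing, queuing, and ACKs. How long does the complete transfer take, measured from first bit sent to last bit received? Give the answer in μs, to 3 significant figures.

6070 μs

Per-hop transmission t_tx = L/R = 8824/103000000 = 85.6699 μs.
Per-hop propagation t_prop = 11000/300000000 = 36.6667 μs.
Pipeline fill: first packet needs 2·t_tx to clear all hops; remaining 68 packets each add one t_tx.
Total = (2+69-1)·t_tx + 2·t_prop = 70·85.6699 + 2·36.6667 = 6070 μs.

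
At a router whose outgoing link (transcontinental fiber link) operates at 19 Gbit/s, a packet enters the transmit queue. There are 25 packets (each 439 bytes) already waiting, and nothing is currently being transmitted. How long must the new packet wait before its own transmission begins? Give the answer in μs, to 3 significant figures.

4.62 μs

Each queued packet: L/R = 3512/19000000000 = 0.184842 μs.
25 queued → 4.62105 μs.
Queuing delay = 4.62 μs.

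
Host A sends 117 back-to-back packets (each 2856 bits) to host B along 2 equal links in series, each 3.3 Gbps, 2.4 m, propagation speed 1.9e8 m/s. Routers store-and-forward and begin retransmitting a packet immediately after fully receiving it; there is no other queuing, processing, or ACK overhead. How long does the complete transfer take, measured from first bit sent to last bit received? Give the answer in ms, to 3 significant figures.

Per-hop transmission t_tx = L/R = 2856/3300000000 = 0.000865455 ms.
Per-hop propagation t_prop = 2.4/190000000 = 1.26316e-05 ms.
Pipeline fill: first packet needs 2·t_tx to clear all hops; remaining 116 packets each add one t_tx.
Total = (2+117-1)·t_tx + 2·t_prop = 118·0.000865455 + 2·1.26316e-05 = 0.102 ms.

0.102 ms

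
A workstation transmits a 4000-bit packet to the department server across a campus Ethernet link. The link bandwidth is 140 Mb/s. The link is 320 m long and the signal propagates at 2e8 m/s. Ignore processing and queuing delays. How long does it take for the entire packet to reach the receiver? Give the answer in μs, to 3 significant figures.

Transmission delay = L/R = 4000 / 140000000 = 28.5714 μs.
Propagation delay = d/s = 320 m / 200000000 m/s = 1.6 μs.
Total = 30.2 μs.

30.2 μs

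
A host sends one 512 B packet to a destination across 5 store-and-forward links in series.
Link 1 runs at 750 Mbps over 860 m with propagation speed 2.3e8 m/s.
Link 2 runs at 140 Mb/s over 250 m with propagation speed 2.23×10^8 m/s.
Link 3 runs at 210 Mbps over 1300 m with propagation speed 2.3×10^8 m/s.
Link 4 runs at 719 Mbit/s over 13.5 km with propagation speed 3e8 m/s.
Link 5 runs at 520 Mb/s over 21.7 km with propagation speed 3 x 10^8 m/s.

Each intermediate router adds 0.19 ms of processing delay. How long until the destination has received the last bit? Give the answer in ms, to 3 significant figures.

0.956 ms

L = 512 × 8 = 4096 bits.
Transmission delays (L/R per hop): 0.00546133, 0.0292571, 0.0195048, 0.0056968, 0.00787692 ms; sum = 0.067797 ms.
Propagation delays (d/s per hop): 0.00373913, 0.00112108, 0.00565217, 0.045, 0.0723333 ms; sum = 0.127846 ms.
Processing at 4 router(s): 4 × 0.19 ms = 0.76 ms.
End-to-end = 0.956 ms.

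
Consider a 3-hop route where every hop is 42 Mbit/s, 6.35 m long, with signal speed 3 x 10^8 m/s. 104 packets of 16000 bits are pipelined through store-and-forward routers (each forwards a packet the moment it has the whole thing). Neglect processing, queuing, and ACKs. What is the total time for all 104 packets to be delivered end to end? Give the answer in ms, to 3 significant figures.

Per-hop transmission t_tx = L/R = 16000/42000000 = 0.380952 ms.
Per-hop propagation t_prop = 6.35/300000000 = 2.11667e-05 ms.
Pipeline fill: first packet needs 3·t_tx to clear all hops; remaining 103 packets each add one t_tx.
Total = (3+104-1)·t_tx + 3·t_prop = 106·0.380952 + 3·2.11667e-05 = 40.4 ms.

40.4 ms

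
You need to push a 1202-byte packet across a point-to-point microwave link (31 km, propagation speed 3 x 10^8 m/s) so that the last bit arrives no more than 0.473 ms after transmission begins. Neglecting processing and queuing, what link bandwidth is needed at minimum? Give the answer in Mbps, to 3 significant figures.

L = 9616 bits.
Propagation delay = 31000 / 300000000 = 0.103333 ms.
Transmission budget = 0.473 − 0.103333 = 0.369667 ms.
R ≥ L / t_tx = 9616 bits / 0.000369667 s = 26.0 Mbps.

26.0 Mbps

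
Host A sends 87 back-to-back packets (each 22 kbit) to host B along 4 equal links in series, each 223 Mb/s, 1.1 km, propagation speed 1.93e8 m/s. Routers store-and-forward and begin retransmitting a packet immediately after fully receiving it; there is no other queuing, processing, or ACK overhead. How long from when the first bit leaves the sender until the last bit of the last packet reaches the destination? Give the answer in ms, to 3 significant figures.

8.90 ms

Per-hop transmission t_tx = L/R = 22000/223000000 = 0.0986547 ms.
Per-hop propagation t_prop = 1100/193000000 = 0.00569948 ms.
Pipeline fill: first packet needs 4·t_tx to clear all hops; remaining 86 packets each add one t_tx.
Total = (4+87-1)·t_tx + 4·t_prop = 90·0.0986547 + 4·0.00569948 = 8.90 ms.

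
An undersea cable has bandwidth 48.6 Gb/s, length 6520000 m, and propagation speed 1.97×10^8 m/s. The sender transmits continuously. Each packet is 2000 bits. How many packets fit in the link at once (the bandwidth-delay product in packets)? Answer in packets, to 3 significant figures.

804000 packets

Propagation delay = 6520000 / 197000000 = 0.0330964 s.
BDP = R × t_prop = 48600000000 × 0.0330964 = 1608490000 bits.
In packets of 2000 bits: 804000 packets.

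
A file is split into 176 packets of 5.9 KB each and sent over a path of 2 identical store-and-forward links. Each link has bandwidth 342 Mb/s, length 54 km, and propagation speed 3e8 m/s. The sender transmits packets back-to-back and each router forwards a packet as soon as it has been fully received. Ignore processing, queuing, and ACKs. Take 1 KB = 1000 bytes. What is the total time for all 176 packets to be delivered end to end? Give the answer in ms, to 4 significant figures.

Per-hop transmission t_tx = L/R = 47200/342000000 = 0.138012 ms.
Per-hop propagation t_prop = 54000/300000000 = 0.18 ms.
Pipeline fill: first packet needs 2·t_tx to clear all hops; remaining 175 packets each add one t_tx.
Total = (2+176-1)·t_tx + 2·t_prop = 177·0.138012 + 2·0.18 = 24.79 ms.

24.79 ms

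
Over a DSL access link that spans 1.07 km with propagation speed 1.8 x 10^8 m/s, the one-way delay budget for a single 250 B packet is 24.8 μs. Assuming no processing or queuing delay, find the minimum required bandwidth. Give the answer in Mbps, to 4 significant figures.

106.1 Mbps

L = 2000 bits.
Propagation delay = 1070 / 180000000 = 5.94444 μs.
Transmission budget = 24.8 − 5.94444 = 18.8556 μs.
R ≥ L / t_tx = 2000 bits / 1.88556e-05 s = 106.1 Mbps.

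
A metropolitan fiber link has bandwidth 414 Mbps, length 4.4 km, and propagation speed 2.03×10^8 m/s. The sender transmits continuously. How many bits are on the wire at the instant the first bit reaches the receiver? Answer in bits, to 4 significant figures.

8973 bits

Propagation delay = 4400 / 2.03e+08 = 2.16749e-05 s.
BDP = R × t_prop = 414000000 × 2.16749e-05 = 8973.4 bits.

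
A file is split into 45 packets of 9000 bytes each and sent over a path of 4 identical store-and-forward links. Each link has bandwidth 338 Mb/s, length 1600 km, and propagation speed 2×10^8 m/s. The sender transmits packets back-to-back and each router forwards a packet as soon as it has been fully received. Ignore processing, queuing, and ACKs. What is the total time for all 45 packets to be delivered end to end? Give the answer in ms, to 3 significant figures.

42.2 ms

Per-hop transmission t_tx = L/R = 72000/338000000 = 0.213018 ms.
Per-hop propagation t_prop = 1600000/200000000 = 8 ms.
Pipeline fill: first packet needs 4·t_tx to clear all hops; remaining 44 packets each add one t_tx.
Total = (4+45-1)·t_tx + 4·t_prop = 48·0.213018 + 4·8 = 42.2 ms.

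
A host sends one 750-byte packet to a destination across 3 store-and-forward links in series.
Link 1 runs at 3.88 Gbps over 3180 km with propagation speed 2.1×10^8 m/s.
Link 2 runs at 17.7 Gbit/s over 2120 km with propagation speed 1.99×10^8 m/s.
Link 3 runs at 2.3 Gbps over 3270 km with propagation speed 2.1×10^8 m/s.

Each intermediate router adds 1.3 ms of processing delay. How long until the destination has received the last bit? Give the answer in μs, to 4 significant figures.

43970 μs

L = 750 × 8 = 6000 bits.
Transmission delays (L/R per hop): 1.54639, 0.338983, 2.6087 μs; sum = 4.49407 μs.
Propagation delays (d/s per hop): 15142.9, 10653.3, 15571.4 μs; sum = 41367.6 μs.
Processing at 2 router(s): 2 × 1.3 ms = 2600 μs.
End-to-end = 43970 μs.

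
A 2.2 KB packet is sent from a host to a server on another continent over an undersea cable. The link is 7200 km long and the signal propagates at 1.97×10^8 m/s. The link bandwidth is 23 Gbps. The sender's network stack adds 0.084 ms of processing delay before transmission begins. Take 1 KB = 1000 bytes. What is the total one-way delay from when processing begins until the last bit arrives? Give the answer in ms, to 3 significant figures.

L = 17600 bits.
Transmission delay = L/R = 17600 / 23000000000 = 0.000765217 ms.
Propagation delay = d/s = 7200000 m / 197000000 m/s = 36.5482 ms.
Plus processing delay 0.084 ms = 0.084 ms.
Total = 36.6 ms.

36.6 ms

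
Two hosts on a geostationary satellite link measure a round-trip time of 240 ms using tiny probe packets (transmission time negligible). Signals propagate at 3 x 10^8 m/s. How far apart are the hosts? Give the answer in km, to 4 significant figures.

36000 km

One-way propagation = RTT/2 = 120 ms.
d = s × t = 300000000 × 0.12 = 36000 km.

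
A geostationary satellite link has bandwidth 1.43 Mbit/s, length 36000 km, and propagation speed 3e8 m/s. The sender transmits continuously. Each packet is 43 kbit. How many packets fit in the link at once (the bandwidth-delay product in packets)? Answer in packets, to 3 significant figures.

3.99 packets

Propagation delay = 36000000 / 300000000 = 0.12 s.
BDP = R × t_prop = 1430000 × 0.12 = 171600 bits.
In packets of 43000 bits: 3.99 packets.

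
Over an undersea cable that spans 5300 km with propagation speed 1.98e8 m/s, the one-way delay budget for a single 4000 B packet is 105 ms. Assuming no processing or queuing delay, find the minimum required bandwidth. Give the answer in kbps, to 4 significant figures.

409.0 kbps

L = 32000 bits.
Propagation delay = 5300000 / 198000000 = 26.7677 ms.
Transmission budget = 105 − 26.7677 = 78.2323 ms.
R ≥ L / t_tx = 32000 bits / 0.0782323 s = 409.0 kbps.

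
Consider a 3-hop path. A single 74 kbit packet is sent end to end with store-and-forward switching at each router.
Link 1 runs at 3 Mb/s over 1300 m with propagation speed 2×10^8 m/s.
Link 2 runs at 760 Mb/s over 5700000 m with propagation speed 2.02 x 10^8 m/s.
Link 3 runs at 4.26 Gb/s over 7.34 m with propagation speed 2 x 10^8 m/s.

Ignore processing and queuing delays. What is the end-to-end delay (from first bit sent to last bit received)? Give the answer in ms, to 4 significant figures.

53.01 ms

L = 74000 bits.
Transmission delays (L/R per hop): 24.6667, 0.0973684, 0.0173709 ms; sum = 24.7814 ms.
Propagation delays (d/s per hop): 0.0065, 28.2178, 3.67e-05 ms; sum = 28.2244 ms.
End-to-end = 53.01 ms.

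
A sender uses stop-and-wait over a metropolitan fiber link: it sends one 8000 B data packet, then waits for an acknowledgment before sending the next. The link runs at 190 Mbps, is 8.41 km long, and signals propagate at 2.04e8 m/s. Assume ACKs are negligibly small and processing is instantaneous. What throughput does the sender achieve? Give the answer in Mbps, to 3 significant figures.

t_tx = L/R = 64000/190000000 = 0.000336842 s.
t_prop = 8410/204000000 = 4.12255e-05 s; RTT = 8.2451e-05 s.
Cycle = t_tx + RTT = 0.000419293 s.
Throughput = L / cycle = 64000 / 0.000419293 = 153 Mbps.

153 Mbps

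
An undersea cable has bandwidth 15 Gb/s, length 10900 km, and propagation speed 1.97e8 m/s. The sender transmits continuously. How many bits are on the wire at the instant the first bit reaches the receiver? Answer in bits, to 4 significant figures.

829900000 bits

Propagation delay = 10900000 / 197000000 = 0.0553299 s.
BDP = R × t_prop = 15000000000 × 0.0553299 = 829949000 bits.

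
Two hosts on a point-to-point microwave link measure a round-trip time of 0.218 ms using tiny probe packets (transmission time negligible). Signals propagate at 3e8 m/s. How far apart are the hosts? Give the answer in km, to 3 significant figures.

One-way propagation = RTT/2 = 0.109 ms.
d = s × t = 300000000 × 0.000109 = 32.7 km.

32.7 km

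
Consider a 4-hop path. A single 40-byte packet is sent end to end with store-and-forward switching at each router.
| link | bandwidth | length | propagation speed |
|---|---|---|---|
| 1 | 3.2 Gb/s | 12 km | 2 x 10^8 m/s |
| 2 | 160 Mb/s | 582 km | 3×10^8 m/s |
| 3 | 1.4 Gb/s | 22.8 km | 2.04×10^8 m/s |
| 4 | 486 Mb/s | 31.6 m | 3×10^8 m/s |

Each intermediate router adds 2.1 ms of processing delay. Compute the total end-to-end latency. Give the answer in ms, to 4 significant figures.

L = 40 × 8 = 320 bits.
Transmission delays (L/R per hop): 0.0001, 0.002, 0.000228571, 0.000658436 ms; sum = 0.00298701 ms.
Propagation delays (d/s per hop): 0.06, 1.94, 0.111765, 0.000105333 ms; sum = 2.11187 ms.
Processing at 3 router(s): 3 × 2.1 ms = 6.3 ms.
End-to-end = 8.415 ms.

8.415 ms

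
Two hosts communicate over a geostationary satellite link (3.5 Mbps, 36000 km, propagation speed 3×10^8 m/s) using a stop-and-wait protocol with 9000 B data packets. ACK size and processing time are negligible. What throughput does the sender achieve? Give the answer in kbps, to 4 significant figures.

276.3 kbps

t_tx = L/R = 72000/3500000 = 0.0205714 s.
t_prop = 36000000/300000000 = 0.12 s; RTT = 0.24 s.
Cycle = t_tx + RTT = 0.260571 s.
Throughput = L / cycle = 72000 / 0.260571 = 276.3 kbps.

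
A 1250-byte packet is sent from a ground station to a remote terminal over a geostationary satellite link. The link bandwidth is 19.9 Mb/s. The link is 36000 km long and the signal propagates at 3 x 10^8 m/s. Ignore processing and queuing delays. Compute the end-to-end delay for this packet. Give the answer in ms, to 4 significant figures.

120.5 ms

L = 1250 × 8 = 10000 bits.
Transmission delay = L/R = 10000 / 19900000 = 0.502513 ms.
Propagation delay = d/s = 36000000 m / 300000000 m/s = 120 ms.
Total = 120.5 ms.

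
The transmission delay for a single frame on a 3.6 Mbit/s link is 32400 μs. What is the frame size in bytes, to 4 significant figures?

L = R × t_tx = 3600000 b/s × 0.0324 s = 116640 bits.
In bytes: 116640 / 8 = 14580 bytes.

14580 bytes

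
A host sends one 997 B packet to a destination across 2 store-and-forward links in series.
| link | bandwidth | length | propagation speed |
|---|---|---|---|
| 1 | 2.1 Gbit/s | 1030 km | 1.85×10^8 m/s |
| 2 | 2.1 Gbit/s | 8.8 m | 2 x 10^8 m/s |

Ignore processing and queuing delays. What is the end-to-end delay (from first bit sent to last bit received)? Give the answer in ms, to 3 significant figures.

L = 997 × 8 = 7976 bits.
Transmission delay per hop = L/R = 7976/2100000000 = 0.0037981 ms; 2 hops → 0.00759619 ms.
Propagation delays (d/s per hop): 5.56757, 4.4e-05 ms; sum = 5.56761 ms.
End-to-end = 5.58 ms.

5.58 ms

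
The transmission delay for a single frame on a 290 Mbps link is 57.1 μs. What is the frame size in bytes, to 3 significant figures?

2070 bytes

L = R × t_tx = 290000000 b/s × 5.71e-05 s = 16559 bits.
In bytes: 16559 / 8 = 2070 bytes.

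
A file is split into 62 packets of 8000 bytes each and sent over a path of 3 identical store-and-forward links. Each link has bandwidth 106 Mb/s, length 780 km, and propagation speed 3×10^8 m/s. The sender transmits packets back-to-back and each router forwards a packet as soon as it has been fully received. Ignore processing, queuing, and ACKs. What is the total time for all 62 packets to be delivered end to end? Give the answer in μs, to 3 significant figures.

46400 μs

Per-hop transmission t_tx = L/R = 64000/106000000 = 603.774 μs.
Per-hop propagation t_prop = 780000/300000000 = 2600 μs.
Pipeline fill: first packet needs 3·t_tx to clear all hops; remaining 61 packets each add one t_tx.
Total = (3+62-1)·t_tx + 3·t_prop = 64·603.774 + 3·2600 = 46400 μs.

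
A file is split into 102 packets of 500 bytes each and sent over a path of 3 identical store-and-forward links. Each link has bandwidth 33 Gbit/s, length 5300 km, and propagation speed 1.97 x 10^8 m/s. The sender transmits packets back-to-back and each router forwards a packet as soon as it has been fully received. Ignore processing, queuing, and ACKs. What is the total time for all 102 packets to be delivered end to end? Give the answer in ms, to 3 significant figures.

Per-hop transmission t_tx = L/R = 4000/33000000000 = 0.000121212 ms.
Per-hop propagation t_prop = 5300000/197000000 = 26.9036 ms.
Pipeline fill: first packet needs 3·t_tx to clear all hops; remaining 101 packets each add one t_tx.
Total = (3+102-1)·t_tx + 3·t_prop = 104·0.000121212 + 3·26.9036 = 80.7 ms.

80.7 ms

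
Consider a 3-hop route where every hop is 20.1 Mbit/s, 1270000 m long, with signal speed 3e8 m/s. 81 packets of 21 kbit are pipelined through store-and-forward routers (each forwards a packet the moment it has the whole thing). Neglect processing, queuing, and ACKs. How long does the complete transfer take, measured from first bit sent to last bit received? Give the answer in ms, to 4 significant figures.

Per-hop transmission t_tx = L/R = 21000/20100000 = 1.04478 ms.
Per-hop propagation t_prop = 1270000/300000000 = 4.23333 ms.
Pipeline fill: first packet needs 3·t_tx to clear all hops; remaining 80 packets each add one t_tx.
Total = (3+81-1)·t_tx + 3·t_prop = 83·1.04478 + 3·4.23333 = 99.42 ms.

99.42 ms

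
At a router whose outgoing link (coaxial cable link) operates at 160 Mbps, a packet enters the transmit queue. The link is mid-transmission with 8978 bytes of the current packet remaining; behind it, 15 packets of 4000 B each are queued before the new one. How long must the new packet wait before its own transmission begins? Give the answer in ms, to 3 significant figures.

3.45 ms

Each queued packet: L/R = 32000/160000000 = 0.2 ms.
15 queued → 3 ms.
Plus remaining 71824 bits of current packet: 0.4489 ms.
Queuing delay = 3.45 ms.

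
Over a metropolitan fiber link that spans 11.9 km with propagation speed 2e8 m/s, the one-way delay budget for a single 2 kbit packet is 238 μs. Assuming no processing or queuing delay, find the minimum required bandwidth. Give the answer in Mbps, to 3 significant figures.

Propagation delay = 11900 / 200000000 = 59.5 μs.
Transmission budget = 238 − 59.5 = 178.5 μs.
R ≥ L / t_tx = 2000 bits / 0.0001785 s = 11.2 Mbps.

11.2 Mbps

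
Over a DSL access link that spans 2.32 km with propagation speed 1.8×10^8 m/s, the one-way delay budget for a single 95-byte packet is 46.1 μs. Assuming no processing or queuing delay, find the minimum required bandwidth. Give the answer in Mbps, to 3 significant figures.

L = 760 bits.
Propagation delay = 2320 / 180000000 = 12.8889 μs.
Transmission budget = 46.1 − 12.8889 = 33.2111 μs.
R ≥ L / t_tx = 760 bits / 3.32111e-05 s = 22.9 Mbps.

22.9 Mbps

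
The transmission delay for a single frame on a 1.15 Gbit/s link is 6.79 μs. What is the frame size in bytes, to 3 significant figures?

976 bytes

L = R × t_tx = 1150000000 b/s × 6.79e-06 s = 7808.5 bits.
In bytes: 7808.5 / 8 = 976 bytes.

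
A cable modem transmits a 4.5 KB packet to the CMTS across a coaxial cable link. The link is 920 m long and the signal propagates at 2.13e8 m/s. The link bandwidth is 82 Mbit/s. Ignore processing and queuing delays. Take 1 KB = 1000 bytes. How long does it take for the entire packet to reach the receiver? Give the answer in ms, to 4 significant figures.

0.4433 ms

L = 36000 bits.
Transmission delay = L/R = 36000 / 82000000 = 0.439024 ms.
Propagation delay = d/s = 920 m / 213000000 m/s = 0.00431925 ms.
Total = 0.4433 ms.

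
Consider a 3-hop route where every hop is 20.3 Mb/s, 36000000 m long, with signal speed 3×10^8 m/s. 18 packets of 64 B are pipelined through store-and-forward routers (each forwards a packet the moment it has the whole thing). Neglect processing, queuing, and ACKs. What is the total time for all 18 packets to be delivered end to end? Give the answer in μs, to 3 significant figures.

Per-hop transmission t_tx = L/R = 512/20300000 = 25.2217 μs.
Per-hop propagation t_prop = 36000000/300000000 = 120000 μs.
Pipeline fill: first packet needs 3·t_tx to clear all hops; remaining 17 packets each add one t_tx.
Total = (3+18-1)·t_tx + 3·t_prop = 20·25.2217 + 3·120000 = 361000 μs.

361000 μs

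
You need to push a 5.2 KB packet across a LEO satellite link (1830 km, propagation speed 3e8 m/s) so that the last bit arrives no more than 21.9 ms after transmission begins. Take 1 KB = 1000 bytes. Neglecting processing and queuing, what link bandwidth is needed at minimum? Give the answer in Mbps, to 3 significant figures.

L = 41600 bits.
Propagation delay = 1830000 / 300000000 = 6.1 ms.
Transmission budget = 21.9 − 6.1 = 15.8 ms.
R ≥ L / t_tx = 41600 bits / 0.0158 s = 2.63 Mbps.

2.63 Mbps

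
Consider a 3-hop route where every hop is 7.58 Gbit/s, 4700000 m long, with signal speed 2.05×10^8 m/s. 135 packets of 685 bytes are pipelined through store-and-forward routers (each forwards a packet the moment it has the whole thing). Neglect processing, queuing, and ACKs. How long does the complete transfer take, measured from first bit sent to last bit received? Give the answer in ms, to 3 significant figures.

68.9 ms

Per-hop transmission t_tx = L/R = 5480/7580000000 = 0.000722955 ms.
Per-hop propagation t_prop = 4700000/2.05e+08 = 22.9268 ms.
Pipeline fill: first packet needs 3·t_tx to clear all hops; remaining 134 packets each add one t_tx.
Total = (3+135-1)·t_tx + 3·t_prop = 137·0.000722955 + 3·22.9268 = 68.9 ms.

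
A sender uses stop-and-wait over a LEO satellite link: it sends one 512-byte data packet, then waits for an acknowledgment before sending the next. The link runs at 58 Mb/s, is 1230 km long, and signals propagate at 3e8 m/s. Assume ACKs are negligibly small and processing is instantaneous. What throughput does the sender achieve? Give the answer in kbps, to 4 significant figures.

495.2 kbps

t_tx = L/R = 4096/58000000 = 7.06207e-05 s.
t_prop = 1230000/300000000 = 0.0041 s; RTT = 0.0082 s.
Cycle = t_tx + RTT = 0.00827062 s.
Throughput = L / cycle = 4096 / 0.00827062 = 495.2 kbps.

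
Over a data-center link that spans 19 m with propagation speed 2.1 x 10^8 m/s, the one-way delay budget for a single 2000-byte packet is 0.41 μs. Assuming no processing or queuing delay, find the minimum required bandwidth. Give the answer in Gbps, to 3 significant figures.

50.1 Gbps

L = 16000 bits.
Propagation delay = 19 / 210000000 = 0.0904762 μs.
Transmission budget = 0.41 − 0.0904762 = 0.319524 μs.
R ≥ L / t_tx = 16000 bits / 3.19524e-07 s = 50.1 Gbps.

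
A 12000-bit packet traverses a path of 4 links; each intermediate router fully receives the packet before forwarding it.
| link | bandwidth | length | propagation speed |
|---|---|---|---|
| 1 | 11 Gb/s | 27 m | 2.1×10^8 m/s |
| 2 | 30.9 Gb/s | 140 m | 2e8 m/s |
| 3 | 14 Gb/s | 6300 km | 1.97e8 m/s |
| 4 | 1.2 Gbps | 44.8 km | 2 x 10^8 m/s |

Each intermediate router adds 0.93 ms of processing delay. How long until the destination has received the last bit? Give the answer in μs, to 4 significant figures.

Transmission delays (L/R per hop): 1.09091, 0.38835, 0.857143, 10 μs; sum = 12.3364 μs.
Propagation delays (d/s per hop): 0.128571, 0.7, 31979.7, 224 μs; sum = 32204.5 μs.
Processing at 3 router(s): 3 × 0.93 ms = 2790 μs.
End-to-end = 35010 μs.

35010 μs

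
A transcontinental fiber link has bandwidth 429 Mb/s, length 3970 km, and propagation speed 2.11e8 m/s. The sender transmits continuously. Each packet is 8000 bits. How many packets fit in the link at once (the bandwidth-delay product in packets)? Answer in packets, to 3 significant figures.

1010 packets

Propagation delay = 3970000 / 211000000 = 0.0188152 s.
BDP = R × t_prop = 429000000 × 0.0188152 = 8071710 bits.
In packets of 8000 bits: 1010 packets.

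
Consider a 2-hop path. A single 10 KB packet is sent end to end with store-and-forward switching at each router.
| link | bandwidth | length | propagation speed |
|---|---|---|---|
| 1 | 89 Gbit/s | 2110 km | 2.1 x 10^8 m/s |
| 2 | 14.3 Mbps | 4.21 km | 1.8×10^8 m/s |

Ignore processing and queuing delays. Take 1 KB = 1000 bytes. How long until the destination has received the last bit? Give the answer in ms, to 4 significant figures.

L = 80000 bits.
Transmission delays (L/R per hop): 0.000898876, 5.59441 ms; sum = 5.5953 ms.
Propagation delays (d/s per hop): 10.0476, 0.0233889 ms; sum = 10.071 ms.
End-to-end = 15.67 ms.

15.67 ms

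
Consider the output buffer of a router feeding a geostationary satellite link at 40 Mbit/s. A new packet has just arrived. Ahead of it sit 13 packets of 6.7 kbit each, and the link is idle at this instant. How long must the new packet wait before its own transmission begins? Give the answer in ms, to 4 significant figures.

2.178 ms

Each queued packet: L/R = 6700/40000000 = 0.1675 ms.
13 queued → 2.1775 ms.
Queuing delay = 2.178 ms.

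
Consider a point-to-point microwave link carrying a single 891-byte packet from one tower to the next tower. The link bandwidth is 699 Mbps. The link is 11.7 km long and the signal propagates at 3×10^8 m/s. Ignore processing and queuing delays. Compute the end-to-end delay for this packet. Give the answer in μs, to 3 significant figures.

49.2 μs

L = 891 × 8 = 7128 bits.
Transmission delay = L/R = 7128 / 699000000 = 10.1974 μs.
Propagation delay = d/s = 11700 m / 300000000 m/s = 39 μs.
Total = 49.2 μs.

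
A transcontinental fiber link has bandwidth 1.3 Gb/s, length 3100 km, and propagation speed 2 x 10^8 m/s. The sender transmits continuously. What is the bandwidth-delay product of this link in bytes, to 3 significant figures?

Propagation delay = 3100000 / 200000000 = 0.0155 s.
BDP = R × t_prop = 1300000000 × 0.0155 = 20150000 bits.
In bytes: 20150000/8 = 2520000 bytes.

2520000 bytes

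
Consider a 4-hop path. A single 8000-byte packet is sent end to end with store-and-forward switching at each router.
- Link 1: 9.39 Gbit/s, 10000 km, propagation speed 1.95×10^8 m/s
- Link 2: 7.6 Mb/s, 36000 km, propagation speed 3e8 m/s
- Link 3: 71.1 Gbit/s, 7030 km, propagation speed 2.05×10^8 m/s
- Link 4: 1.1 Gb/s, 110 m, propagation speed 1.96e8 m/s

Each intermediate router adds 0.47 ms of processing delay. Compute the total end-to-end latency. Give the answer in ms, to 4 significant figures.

215.5 ms

L = 8000 × 8 = 64000 bits.
Transmission delays (L/R per hop): 0.00681576, 8.42105, 0.000900141, 0.0581818 ms; sum = 8.48695 ms.
Propagation delays (d/s per hop): 51.2821, 120, 34.2927, 0.000561224 ms; sum = 205.575 ms.
Processing at 3 router(s): 3 × 0.47 ms = 1.41 ms.
End-to-end = 215.5 ms.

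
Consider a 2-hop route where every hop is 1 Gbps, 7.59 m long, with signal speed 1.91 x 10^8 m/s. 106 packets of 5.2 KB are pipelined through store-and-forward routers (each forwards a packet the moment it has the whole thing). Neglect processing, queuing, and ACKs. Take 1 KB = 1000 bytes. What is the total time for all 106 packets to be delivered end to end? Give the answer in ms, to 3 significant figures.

4.45 ms

Per-hop transmission t_tx = L/R = 41600/1000000000 = 0.0416 ms.
Per-hop propagation t_prop = 7.59/191000000 = 3.97382e-05 ms.
Pipeline fill: first packet needs 2·t_tx to clear all hops; remaining 105 packets each add one t_tx.
Total = (2+106-1)·t_tx + 2·t_prop = 107·0.0416 + 2·3.97382e-05 = 4.45 ms.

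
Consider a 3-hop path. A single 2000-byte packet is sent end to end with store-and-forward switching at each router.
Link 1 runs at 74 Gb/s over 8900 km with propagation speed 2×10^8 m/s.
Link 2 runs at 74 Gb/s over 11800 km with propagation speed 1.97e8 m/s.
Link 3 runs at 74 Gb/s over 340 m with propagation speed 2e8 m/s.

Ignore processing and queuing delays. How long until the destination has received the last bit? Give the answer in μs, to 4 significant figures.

104400 μs

L = 2000 × 8 = 16000 bits.
Transmission delay per hop = L/R = 16000/74000000000 = 0.216216 μs; 3 hops → 0.648649 μs.
Propagation delays (d/s per hop): 44500, 59898.5, 1.7 μs; sum = 104400 μs.
End-to-end = 104400 μs.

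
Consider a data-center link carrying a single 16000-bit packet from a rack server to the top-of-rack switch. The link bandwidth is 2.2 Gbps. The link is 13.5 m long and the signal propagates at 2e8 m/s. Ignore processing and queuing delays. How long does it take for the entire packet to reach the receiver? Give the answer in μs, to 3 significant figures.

Transmission delay = L/R = 16000 / 2200000000 = 7.27273 μs.
Propagation delay = d/s = 13.5 m / 200000000 m/s = 0.0675 μs.
Total = 7.34 μs.

7.34 μs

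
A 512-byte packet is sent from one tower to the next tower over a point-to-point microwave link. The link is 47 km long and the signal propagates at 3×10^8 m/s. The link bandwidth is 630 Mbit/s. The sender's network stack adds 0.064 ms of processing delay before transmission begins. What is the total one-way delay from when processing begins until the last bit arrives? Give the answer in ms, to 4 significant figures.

0.2272 ms

L = 512 × 8 = 4096 bits.
Transmission delay = L/R = 4096 / 630000000 = 0.00650159 ms.
Propagation delay = d/s = 47000 m / 300000000 m/s = 0.156667 ms.
Plus processing delay 0.064 ms = 0.064 ms.
Total = 0.2272 ms.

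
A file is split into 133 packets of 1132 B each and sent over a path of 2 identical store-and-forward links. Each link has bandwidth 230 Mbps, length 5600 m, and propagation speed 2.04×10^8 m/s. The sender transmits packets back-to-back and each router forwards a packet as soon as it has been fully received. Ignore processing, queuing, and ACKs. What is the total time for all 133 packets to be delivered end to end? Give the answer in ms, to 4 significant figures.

5.331 ms

Per-hop transmission t_tx = L/R = 9056/230000000 = 0.0393739 ms.
Per-hop propagation t_prop = 5600/204000000 = 0.027451 ms.
Pipeline fill: first packet needs 2·t_tx to clear all hops; remaining 132 packets each add one t_tx.
Total = (2+133-1)·t_tx + 2·t_prop = 134·0.0393739 + 2·0.027451 = 5.331 ms.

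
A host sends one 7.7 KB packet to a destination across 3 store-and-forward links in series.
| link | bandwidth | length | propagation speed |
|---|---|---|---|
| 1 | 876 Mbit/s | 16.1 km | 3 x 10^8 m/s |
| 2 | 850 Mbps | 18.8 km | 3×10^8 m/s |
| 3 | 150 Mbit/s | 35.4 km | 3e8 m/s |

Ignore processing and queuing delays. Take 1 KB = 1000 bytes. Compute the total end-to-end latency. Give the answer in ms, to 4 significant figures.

L = 61600 bits.
Transmission delays (L/R per hop): 0.0703196, 0.0724706, 0.410667 ms; sum = 0.553457 ms.
Propagation delays (d/s per hop): 0.0536667, 0.0626667, 0.118 ms; sum = 0.234333 ms.
End-to-end = 0.7878 ms.

0.7878 ms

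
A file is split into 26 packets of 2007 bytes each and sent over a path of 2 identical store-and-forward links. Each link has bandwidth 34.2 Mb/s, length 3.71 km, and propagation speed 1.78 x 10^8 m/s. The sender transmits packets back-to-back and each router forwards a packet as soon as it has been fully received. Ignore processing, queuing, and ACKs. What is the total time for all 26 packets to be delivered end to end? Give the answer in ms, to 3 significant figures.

Per-hop transmission t_tx = L/R = 16056/34200000 = 0.469474 ms.
Per-hop propagation t_prop = 3710/178000000 = 0.0208427 ms.
Pipeline fill: first packet needs 2·t_tx to clear all hops; remaining 25 packets each add one t_tx.
Total = (2+26-1)·t_tx + 2·t_prop = 27·0.469474 + 2·0.0208427 = 12.7 ms.

12.7 ms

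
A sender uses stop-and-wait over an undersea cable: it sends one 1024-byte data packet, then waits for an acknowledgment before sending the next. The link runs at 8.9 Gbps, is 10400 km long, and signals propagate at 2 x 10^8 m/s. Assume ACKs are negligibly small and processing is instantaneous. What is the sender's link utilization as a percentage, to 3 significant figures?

t_tx = L/R = 8192/8900000000 = 9.20449e-07 s.
t_prop = 10400000/200000000 = 0.052 s; RTT = 0.104 s.
Cycle = t_tx + RTT = 0.104001 s.
Utilization = t_tx / cycle = 9.20449e-07/0.104001 = 0.000885 %.

0.000885 %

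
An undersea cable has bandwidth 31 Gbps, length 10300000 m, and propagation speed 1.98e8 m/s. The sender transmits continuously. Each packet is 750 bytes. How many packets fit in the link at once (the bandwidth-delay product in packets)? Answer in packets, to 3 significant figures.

269000 packets

Propagation delay = 10300000 / 198000000 = 0.0520202 s.
BDP = R × t_prop = 31000000000 × 0.0520202 = 1612630000 bits.
In packets of 6000 bits: 269000 packets.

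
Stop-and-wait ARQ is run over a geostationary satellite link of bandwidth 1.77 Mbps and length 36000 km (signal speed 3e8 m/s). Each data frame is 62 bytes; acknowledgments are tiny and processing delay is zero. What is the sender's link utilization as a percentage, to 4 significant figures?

0.1166 %

t_tx = L/R = 496/1770000 = 0.000280226 s.
t_prop = 36000000/300000000 = 0.12 s; RTT = 0.24 s.
Cycle = t_tx + RTT = 0.24028 s.
Utilization = t_tx / cycle = 0.000280226/0.24028 = 0.1166 %.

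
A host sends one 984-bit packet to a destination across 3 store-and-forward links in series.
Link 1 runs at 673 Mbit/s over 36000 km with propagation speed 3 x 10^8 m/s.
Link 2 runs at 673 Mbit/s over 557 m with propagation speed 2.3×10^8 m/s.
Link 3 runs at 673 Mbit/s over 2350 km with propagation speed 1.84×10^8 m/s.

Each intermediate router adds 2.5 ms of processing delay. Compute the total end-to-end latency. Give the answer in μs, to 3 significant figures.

Transmission delay per hop = L/R = 984/673000000 = 1.46211 μs; 3 hops → 4.38633 μs.
Propagation delays (d/s per hop): 120000, 2.42174, 12771.7 μs; sum = 132774 μs.
Processing at 2 router(s): 2 × 2.5 ms = 5000 μs.
End-to-end = 138000 μs.

138000 μs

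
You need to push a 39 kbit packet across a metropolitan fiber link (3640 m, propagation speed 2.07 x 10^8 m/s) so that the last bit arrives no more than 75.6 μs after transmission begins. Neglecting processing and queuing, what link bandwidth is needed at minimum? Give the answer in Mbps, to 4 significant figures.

672.2 Mbps

Propagation delay = 3640 / 2.07e+08 = 17.5845 μs.
Transmission budget = 75.6 − 17.5845 = 58.0155 μs.
R ≥ L / t_tx = 39000 bits / 5.80155e-05 s = 672.2 Mbps.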